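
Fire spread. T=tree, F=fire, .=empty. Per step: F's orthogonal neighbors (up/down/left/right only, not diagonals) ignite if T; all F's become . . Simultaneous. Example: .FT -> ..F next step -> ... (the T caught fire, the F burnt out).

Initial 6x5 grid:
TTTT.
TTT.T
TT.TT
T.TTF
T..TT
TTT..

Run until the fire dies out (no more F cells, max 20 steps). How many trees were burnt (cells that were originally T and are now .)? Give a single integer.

Answer: 7

Derivation:
Step 1: +3 fires, +1 burnt (F count now 3)
Step 2: +4 fires, +3 burnt (F count now 4)
Step 3: +0 fires, +4 burnt (F count now 0)
Fire out after step 3
Initially T: 21, now '.': 16
Total burnt (originally-T cells now '.'): 7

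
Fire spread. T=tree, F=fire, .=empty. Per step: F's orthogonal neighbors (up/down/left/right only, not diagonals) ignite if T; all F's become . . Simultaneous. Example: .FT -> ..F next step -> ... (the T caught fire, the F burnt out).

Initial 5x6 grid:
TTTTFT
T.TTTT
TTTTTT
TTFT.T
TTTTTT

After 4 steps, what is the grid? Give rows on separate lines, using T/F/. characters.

Step 1: 7 trees catch fire, 2 burn out
  TTTF.F
  T.TTFT
  TTFTTT
  TF.F.T
  TTFTTT
Step 2: 10 trees catch fire, 7 burn out
  TTF...
  T.FF.F
  TF.FFT
  F....T
  TF.FTT
Step 3: 5 trees catch fire, 10 burn out
  TF....
  T.....
  F....F
  .....T
  F...FT
Step 4: 4 trees catch fire, 5 burn out
  F.....
  F.....
  ......
  .....F
  .....F

F.....
F.....
......
.....F
.....F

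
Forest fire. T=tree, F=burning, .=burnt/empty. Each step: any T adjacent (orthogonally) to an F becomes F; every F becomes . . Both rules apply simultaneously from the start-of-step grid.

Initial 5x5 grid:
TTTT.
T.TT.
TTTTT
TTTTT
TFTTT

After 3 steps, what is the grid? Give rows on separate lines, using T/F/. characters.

Step 1: 3 trees catch fire, 1 burn out
  TTTT.
  T.TT.
  TTTTT
  TFTTT
  F.FTT
Step 2: 4 trees catch fire, 3 burn out
  TTTT.
  T.TT.
  TFTTT
  F.FTT
  ...FT
Step 3: 4 trees catch fire, 4 burn out
  TTTT.
  T.TT.
  F.FTT
  ...FT
  ....F

TTTT.
T.TT.
F.FTT
...FT
....F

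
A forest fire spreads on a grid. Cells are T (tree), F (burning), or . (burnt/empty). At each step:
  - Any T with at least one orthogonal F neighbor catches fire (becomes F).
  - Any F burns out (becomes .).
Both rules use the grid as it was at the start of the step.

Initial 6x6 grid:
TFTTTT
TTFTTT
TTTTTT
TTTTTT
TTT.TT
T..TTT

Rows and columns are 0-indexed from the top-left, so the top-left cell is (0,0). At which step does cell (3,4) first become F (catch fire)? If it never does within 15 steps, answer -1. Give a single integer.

Step 1: cell (3,4)='T' (+5 fires, +2 burnt)
Step 2: cell (3,4)='T' (+6 fires, +5 burnt)
Step 3: cell (3,4)='T' (+7 fires, +6 burnt)
Step 4: cell (3,4)='F' (+5 fires, +7 burnt)
  -> target ignites at step 4
Step 5: cell (3,4)='.' (+3 fires, +5 burnt)
Step 6: cell (3,4)='.' (+3 fires, +3 burnt)
Step 7: cell (3,4)='.' (+2 fires, +3 burnt)
Step 8: cell (3,4)='.' (+0 fires, +2 burnt)
  fire out at step 8

4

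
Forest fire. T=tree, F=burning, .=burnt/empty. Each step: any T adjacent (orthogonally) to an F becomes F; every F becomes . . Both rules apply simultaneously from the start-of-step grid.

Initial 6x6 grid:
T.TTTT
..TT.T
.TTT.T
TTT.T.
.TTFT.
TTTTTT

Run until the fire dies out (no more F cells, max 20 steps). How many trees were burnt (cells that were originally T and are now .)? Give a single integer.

Step 1: +3 fires, +1 burnt (F count now 3)
Step 2: +5 fires, +3 burnt (F count now 5)
Step 3: +4 fires, +5 burnt (F count now 4)
Step 4: +5 fires, +4 burnt (F count now 5)
Step 5: +2 fires, +5 burnt (F count now 2)
Step 6: +1 fires, +2 burnt (F count now 1)
Step 7: +1 fires, +1 burnt (F count now 1)
Step 8: +1 fires, +1 burnt (F count now 1)
Step 9: +1 fires, +1 burnt (F count now 1)
Step 10: +1 fires, +1 burnt (F count now 1)
Step 11: +0 fires, +1 burnt (F count now 0)
Fire out after step 11
Initially T: 25, now '.': 35
Total burnt (originally-T cells now '.'): 24

Answer: 24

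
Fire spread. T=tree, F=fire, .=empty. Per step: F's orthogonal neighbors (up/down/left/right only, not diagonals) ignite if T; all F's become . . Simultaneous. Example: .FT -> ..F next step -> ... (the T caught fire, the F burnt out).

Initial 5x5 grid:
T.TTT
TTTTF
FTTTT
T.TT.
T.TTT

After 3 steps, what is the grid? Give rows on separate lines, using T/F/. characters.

Step 1: 6 trees catch fire, 2 burn out
  T.TTF
  FTTF.
  .FTTF
  F.TT.
  T.TTT
Step 2: 7 trees catch fire, 6 burn out
  F.TF.
  .FF..
  ..FF.
  ..TT.
  F.TTT
Step 3: 3 trees catch fire, 7 burn out
  ..F..
  .....
  .....
  ..FF.
  ..TTT

..F..
.....
.....
..FF.
..TTT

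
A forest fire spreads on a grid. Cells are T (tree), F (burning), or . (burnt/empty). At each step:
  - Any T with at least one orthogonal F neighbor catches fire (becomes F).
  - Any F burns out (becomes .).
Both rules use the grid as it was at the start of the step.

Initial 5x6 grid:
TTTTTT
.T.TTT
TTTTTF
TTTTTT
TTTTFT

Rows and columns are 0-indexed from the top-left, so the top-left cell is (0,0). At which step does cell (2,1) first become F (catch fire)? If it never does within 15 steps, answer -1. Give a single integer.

Step 1: cell (2,1)='T' (+6 fires, +2 burnt)
Step 2: cell (2,1)='T' (+5 fires, +6 burnt)
Step 3: cell (2,1)='T' (+5 fires, +5 burnt)
Step 4: cell (2,1)='F' (+4 fires, +5 burnt)
  -> target ignites at step 4
Step 5: cell (2,1)='.' (+4 fires, +4 burnt)
Step 6: cell (2,1)='.' (+1 fires, +4 burnt)
Step 7: cell (2,1)='.' (+1 fires, +1 burnt)
Step 8: cell (2,1)='.' (+0 fires, +1 burnt)
  fire out at step 8

4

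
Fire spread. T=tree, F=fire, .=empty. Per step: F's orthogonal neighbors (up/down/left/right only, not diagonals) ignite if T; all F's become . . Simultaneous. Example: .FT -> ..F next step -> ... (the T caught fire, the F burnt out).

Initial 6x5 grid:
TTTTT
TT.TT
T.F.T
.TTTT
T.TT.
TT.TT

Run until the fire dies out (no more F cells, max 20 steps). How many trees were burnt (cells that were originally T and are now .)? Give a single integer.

Answer: 19

Derivation:
Step 1: +1 fires, +1 burnt (F count now 1)
Step 2: +3 fires, +1 burnt (F count now 3)
Step 3: +2 fires, +3 burnt (F count now 2)
Step 4: +2 fires, +2 burnt (F count now 2)
Step 5: +2 fires, +2 burnt (F count now 2)
Step 6: +2 fires, +2 burnt (F count now 2)
Step 7: +1 fires, +2 burnt (F count now 1)
Step 8: +1 fires, +1 burnt (F count now 1)
Step 9: +1 fires, +1 burnt (F count now 1)
Step 10: +2 fires, +1 burnt (F count now 2)
Step 11: +1 fires, +2 burnt (F count now 1)
Step 12: +1 fires, +1 burnt (F count now 1)
Step 13: +0 fires, +1 burnt (F count now 0)
Fire out after step 13
Initially T: 22, now '.': 27
Total burnt (originally-T cells now '.'): 19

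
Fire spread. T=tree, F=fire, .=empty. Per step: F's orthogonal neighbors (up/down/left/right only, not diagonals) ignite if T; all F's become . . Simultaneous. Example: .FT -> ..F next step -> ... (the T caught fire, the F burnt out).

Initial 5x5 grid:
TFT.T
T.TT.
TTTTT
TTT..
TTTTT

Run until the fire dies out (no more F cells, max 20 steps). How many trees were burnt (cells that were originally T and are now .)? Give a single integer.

Step 1: +2 fires, +1 burnt (F count now 2)
Step 2: +2 fires, +2 burnt (F count now 2)
Step 3: +3 fires, +2 burnt (F count now 3)
Step 4: +4 fires, +3 burnt (F count now 4)
Step 5: +4 fires, +4 burnt (F count now 4)
Step 6: +2 fires, +4 burnt (F count now 2)
Step 7: +1 fires, +2 burnt (F count now 1)
Step 8: +0 fires, +1 burnt (F count now 0)
Fire out after step 8
Initially T: 19, now '.': 24
Total burnt (originally-T cells now '.'): 18

Answer: 18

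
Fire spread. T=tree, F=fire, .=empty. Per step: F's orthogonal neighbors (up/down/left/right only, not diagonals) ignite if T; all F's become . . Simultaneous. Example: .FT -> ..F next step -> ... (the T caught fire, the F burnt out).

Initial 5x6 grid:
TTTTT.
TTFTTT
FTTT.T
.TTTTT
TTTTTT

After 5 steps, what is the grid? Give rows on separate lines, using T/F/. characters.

Step 1: 6 trees catch fire, 2 burn out
  TTFTT.
  FF.FTT
  .FFT.T
  .TTTTT
  TTTTTT
Step 2: 7 trees catch fire, 6 burn out
  FF.FT.
  ....FT
  ...F.T
  .FFTTT
  TTTTTT
Step 3: 5 trees catch fire, 7 burn out
  ....F.
  .....F
  .....T
  ...FTT
  TFFTTT
Step 4: 4 trees catch fire, 5 burn out
  ......
  ......
  .....F
  ....FT
  F..FTT
Step 5: 2 trees catch fire, 4 burn out
  ......
  ......
  ......
  .....F
  ....FT

......
......
......
.....F
....FT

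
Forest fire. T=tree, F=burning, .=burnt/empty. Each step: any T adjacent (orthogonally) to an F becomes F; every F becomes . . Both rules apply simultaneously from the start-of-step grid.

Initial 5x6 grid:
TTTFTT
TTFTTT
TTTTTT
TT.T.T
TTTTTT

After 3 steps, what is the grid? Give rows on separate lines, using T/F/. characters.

Step 1: 5 trees catch fire, 2 burn out
  TTF.FT
  TF.FTT
  TTFTTT
  TT.T.T
  TTTTTT
Step 2: 6 trees catch fire, 5 burn out
  TF...F
  F...FT
  TF.FTT
  TT.T.T
  TTTTTT
Step 3: 6 trees catch fire, 6 burn out
  F.....
  .....F
  F...FT
  TF.F.T
  TTTTTT

F.....
.....F
F...FT
TF.F.T
TTTTTT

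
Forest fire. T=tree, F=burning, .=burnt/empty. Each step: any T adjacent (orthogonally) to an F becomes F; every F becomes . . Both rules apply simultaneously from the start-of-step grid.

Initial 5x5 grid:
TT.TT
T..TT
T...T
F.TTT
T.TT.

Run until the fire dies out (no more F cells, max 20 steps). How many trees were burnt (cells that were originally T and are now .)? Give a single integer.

Answer: 5

Derivation:
Step 1: +2 fires, +1 burnt (F count now 2)
Step 2: +1 fires, +2 burnt (F count now 1)
Step 3: +1 fires, +1 burnt (F count now 1)
Step 4: +1 fires, +1 burnt (F count now 1)
Step 5: +0 fires, +1 burnt (F count now 0)
Fire out after step 5
Initially T: 15, now '.': 15
Total burnt (originally-T cells now '.'): 5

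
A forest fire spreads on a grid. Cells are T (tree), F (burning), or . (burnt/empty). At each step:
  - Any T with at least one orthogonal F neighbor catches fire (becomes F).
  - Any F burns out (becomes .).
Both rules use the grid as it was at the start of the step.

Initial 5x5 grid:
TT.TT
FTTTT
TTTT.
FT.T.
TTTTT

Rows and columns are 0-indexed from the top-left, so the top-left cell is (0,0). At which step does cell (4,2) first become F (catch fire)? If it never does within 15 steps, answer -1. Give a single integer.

Step 1: cell (4,2)='T' (+5 fires, +2 burnt)
Step 2: cell (4,2)='T' (+4 fires, +5 burnt)
Step 3: cell (4,2)='F' (+3 fires, +4 burnt)
  -> target ignites at step 3
Step 4: cell (4,2)='.' (+4 fires, +3 burnt)
Step 5: cell (4,2)='.' (+3 fires, +4 burnt)
Step 6: cell (4,2)='.' (+0 fires, +3 burnt)
  fire out at step 6

3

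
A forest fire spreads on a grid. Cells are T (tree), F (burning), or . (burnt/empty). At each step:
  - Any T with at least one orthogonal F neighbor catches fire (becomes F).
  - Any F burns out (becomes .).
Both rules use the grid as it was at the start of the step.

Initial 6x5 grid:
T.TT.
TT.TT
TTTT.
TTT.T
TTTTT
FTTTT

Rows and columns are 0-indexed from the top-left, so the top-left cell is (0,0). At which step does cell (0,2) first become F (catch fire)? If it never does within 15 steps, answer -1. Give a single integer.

Step 1: cell (0,2)='T' (+2 fires, +1 burnt)
Step 2: cell (0,2)='T' (+3 fires, +2 burnt)
Step 3: cell (0,2)='T' (+4 fires, +3 burnt)
Step 4: cell (0,2)='T' (+5 fires, +4 burnt)
Step 5: cell (0,2)='T' (+4 fires, +5 burnt)
Step 6: cell (0,2)='T' (+2 fires, +4 burnt)
Step 7: cell (0,2)='T' (+1 fires, +2 burnt)
Step 8: cell (0,2)='T' (+2 fires, +1 burnt)
Step 9: cell (0,2)='F' (+1 fires, +2 burnt)
  -> target ignites at step 9
Step 10: cell (0,2)='.' (+0 fires, +1 burnt)
  fire out at step 10

9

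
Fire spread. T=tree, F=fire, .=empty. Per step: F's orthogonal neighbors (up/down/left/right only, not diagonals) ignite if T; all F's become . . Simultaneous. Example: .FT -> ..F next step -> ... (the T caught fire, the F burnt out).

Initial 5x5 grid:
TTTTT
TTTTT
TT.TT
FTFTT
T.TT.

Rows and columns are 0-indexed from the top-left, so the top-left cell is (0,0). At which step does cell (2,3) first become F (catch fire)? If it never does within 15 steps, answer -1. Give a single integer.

Step 1: cell (2,3)='T' (+5 fires, +2 burnt)
Step 2: cell (2,3)='F' (+5 fires, +5 burnt)
  -> target ignites at step 2
Step 3: cell (2,3)='.' (+4 fires, +5 burnt)
Step 4: cell (2,3)='.' (+4 fires, +4 burnt)
Step 5: cell (2,3)='.' (+2 fires, +4 burnt)
Step 6: cell (2,3)='.' (+0 fires, +2 burnt)
  fire out at step 6

2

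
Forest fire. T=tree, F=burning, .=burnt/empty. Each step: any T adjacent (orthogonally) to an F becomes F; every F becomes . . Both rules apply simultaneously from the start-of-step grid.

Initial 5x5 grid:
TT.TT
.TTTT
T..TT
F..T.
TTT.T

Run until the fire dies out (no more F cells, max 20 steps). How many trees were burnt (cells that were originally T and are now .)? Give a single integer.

Answer: 4

Derivation:
Step 1: +2 fires, +1 burnt (F count now 2)
Step 2: +1 fires, +2 burnt (F count now 1)
Step 3: +1 fires, +1 burnt (F count now 1)
Step 4: +0 fires, +1 burnt (F count now 0)
Fire out after step 4
Initially T: 16, now '.': 13
Total burnt (originally-T cells now '.'): 4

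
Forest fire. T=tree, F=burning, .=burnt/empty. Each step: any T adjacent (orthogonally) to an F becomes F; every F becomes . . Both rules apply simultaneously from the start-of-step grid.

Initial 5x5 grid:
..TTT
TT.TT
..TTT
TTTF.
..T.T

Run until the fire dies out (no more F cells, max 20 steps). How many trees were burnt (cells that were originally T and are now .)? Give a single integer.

Step 1: +2 fires, +1 burnt (F count now 2)
Step 2: +5 fires, +2 burnt (F count now 5)
Step 3: +3 fires, +5 burnt (F count now 3)
Step 4: +2 fires, +3 burnt (F count now 2)
Step 5: +0 fires, +2 burnt (F count now 0)
Fire out after step 5
Initially T: 15, now '.': 22
Total burnt (originally-T cells now '.'): 12

Answer: 12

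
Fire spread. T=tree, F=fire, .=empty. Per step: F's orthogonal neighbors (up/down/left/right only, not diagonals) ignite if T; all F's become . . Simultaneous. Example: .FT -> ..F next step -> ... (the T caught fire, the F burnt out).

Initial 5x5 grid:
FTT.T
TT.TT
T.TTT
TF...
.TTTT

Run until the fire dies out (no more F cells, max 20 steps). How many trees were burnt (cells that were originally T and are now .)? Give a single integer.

Step 1: +4 fires, +2 burnt (F count now 4)
Step 2: +4 fires, +4 burnt (F count now 4)
Step 3: +1 fires, +4 burnt (F count now 1)
Step 4: +1 fires, +1 burnt (F count now 1)
Step 5: +0 fires, +1 burnt (F count now 0)
Fire out after step 5
Initially T: 16, now '.': 19
Total burnt (originally-T cells now '.'): 10

Answer: 10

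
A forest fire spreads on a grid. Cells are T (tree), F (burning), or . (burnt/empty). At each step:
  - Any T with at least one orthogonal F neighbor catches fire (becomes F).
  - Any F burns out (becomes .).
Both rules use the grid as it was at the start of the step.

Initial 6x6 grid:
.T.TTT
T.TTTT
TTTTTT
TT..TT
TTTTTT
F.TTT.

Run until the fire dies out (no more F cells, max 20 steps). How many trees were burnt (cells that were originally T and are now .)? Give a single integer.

Step 1: +1 fires, +1 burnt (F count now 1)
Step 2: +2 fires, +1 burnt (F count now 2)
Step 3: +3 fires, +2 burnt (F count now 3)
Step 4: +4 fires, +3 burnt (F count now 4)
Step 5: +3 fires, +4 burnt (F count now 3)
Step 6: +5 fires, +3 burnt (F count now 5)
Step 7: +3 fires, +5 burnt (F count now 3)
Step 8: +3 fires, +3 burnt (F count now 3)
Step 9: +2 fires, +3 burnt (F count now 2)
Step 10: +1 fires, +2 burnt (F count now 1)
Step 11: +0 fires, +1 burnt (F count now 0)
Fire out after step 11
Initially T: 28, now '.': 35
Total burnt (originally-T cells now '.'): 27

Answer: 27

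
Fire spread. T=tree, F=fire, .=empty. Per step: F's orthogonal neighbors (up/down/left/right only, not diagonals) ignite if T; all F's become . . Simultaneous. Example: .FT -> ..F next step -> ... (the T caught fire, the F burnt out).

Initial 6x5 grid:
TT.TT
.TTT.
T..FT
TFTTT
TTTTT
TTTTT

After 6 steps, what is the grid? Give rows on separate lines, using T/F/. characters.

Step 1: 6 trees catch fire, 2 burn out
  TT.TT
  .TTF.
  T...F
  F.FFT
  TFTTT
  TTTTT
Step 2: 8 trees catch fire, 6 burn out
  TT.FT
  .TF..
  F....
  ....F
  F.FFT
  TFTTT
Step 3: 6 trees catch fire, 8 burn out
  TT..F
  .F...
  .....
  .....
  ....F
  F.FFT
Step 4: 2 trees catch fire, 6 burn out
  TF...
  .....
  .....
  .....
  .....
  ....F
Step 5: 1 trees catch fire, 2 burn out
  F....
  .....
  .....
  .....
  .....
  .....
Step 6: 0 trees catch fire, 1 burn out
  .....
  .....
  .....
  .....
  .....
  .....

.....
.....
.....
.....
.....
.....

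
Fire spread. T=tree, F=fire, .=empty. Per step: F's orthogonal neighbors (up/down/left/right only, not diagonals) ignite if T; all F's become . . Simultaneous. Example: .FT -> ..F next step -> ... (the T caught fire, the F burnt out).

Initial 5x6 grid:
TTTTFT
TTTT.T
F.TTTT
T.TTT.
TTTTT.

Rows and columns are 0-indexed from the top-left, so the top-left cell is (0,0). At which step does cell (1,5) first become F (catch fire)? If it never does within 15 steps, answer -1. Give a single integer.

Step 1: cell (1,5)='T' (+4 fires, +2 burnt)
Step 2: cell (1,5)='F' (+6 fires, +4 burnt)
  -> target ignites at step 2
Step 3: cell (1,5)='.' (+5 fires, +6 burnt)
Step 4: cell (1,5)='.' (+4 fires, +5 burnt)
Step 5: cell (1,5)='.' (+3 fires, +4 burnt)
Step 6: cell (1,5)='.' (+1 fires, +3 burnt)
Step 7: cell (1,5)='.' (+0 fires, +1 burnt)
  fire out at step 7

2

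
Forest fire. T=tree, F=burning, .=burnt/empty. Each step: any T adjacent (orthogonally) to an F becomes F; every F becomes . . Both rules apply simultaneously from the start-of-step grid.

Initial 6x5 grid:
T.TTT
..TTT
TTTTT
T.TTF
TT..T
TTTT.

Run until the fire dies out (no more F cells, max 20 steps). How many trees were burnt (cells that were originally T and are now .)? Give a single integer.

Step 1: +3 fires, +1 burnt (F count now 3)
Step 2: +3 fires, +3 burnt (F count now 3)
Step 3: +3 fires, +3 burnt (F count now 3)
Step 4: +3 fires, +3 burnt (F count now 3)
Step 5: +2 fires, +3 burnt (F count now 2)
Step 6: +1 fires, +2 burnt (F count now 1)
Step 7: +1 fires, +1 burnt (F count now 1)
Step 8: +2 fires, +1 burnt (F count now 2)
Step 9: +1 fires, +2 burnt (F count now 1)
Step 10: +1 fires, +1 burnt (F count now 1)
Step 11: +1 fires, +1 burnt (F count now 1)
Step 12: +0 fires, +1 burnt (F count now 0)
Fire out after step 12
Initially T: 22, now '.': 29
Total burnt (originally-T cells now '.'): 21

Answer: 21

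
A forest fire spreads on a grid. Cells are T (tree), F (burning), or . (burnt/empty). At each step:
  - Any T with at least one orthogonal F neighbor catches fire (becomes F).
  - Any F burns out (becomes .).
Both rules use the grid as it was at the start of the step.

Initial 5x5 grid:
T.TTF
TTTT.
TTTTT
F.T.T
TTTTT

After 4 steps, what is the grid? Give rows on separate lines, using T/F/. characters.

Step 1: 3 trees catch fire, 2 burn out
  T.TF.
  TTTT.
  FTTTT
  ..T.T
  FTTTT
Step 2: 5 trees catch fire, 3 burn out
  T.F..
  FTTF.
  .FTTT
  ..T.T
  .FTTT
Step 3: 6 trees catch fire, 5 burn out
  F....
  .FF..
  ..FFT
  ..T.T
  ..FTT
Step 4: 3 trees catch fire, 6 burn out
  .....
  .....
  ....F
  ..F.T
  ...FT

.....
.....
....F
..F.T
...FT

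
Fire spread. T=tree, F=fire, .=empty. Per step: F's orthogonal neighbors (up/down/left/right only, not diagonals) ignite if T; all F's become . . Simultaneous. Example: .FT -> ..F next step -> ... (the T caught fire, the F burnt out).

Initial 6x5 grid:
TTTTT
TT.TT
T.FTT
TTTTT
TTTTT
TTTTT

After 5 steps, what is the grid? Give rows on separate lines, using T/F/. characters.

Step 1: 2 trees catch fire, 1 burn out
  TTTTT
  TT.TT
  T..FT
  TTFTT
  TTTTT
  TTTTT
Step 2: 5 trees catch fire, 2 burn out
  TTTTT
  TT.FT
  T...F
  TF.FT
  TTFTT
  TTTTT
Step 3: 7 trees catch fire, 5 burn out
  TTTFT
  TT..F
  T....
  F...F
  TF.FT
  TTFTT
Step 4: 7 trees catch fire, 7 burn out
  TTF.F
  TT...
  F....
  .....
  F...F
  TF.FT
Step 5: 4 trees catch fire, 7 burn out
  TF...
  FT...
  .....
  .....
  .....
  F...F

TF...
FT...
.....
.....
.....
F...F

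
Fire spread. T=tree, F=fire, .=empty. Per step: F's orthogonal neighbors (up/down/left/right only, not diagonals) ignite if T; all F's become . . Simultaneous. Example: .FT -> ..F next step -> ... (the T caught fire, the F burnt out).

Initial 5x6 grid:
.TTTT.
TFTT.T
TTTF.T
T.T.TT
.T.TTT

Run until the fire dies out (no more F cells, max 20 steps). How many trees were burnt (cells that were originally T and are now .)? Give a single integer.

Step 1: +6 fires, +2 burnt (F count now 6)
Step 2: +4 fires, +6 burnt (F count now 4)
Step 3: +2 fires, +4 burnt (F count now 2)
Step 4: +0 fires, +2 burnt (F count now 0)
Fire out after step 4
Initially T: 20, now '.': 22
Total burnt (originally-T cells now '.'): 12

Answer: 12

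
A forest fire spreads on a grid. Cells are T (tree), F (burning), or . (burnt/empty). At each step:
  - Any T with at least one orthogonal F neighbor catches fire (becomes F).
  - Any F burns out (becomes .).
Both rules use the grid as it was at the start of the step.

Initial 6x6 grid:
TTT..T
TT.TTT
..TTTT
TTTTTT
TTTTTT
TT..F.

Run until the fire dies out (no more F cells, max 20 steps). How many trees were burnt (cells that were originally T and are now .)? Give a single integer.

Step 1: +1 fires, +1 burnt (F count now 1)
Step 2: +3 fires, +1 burnt (F count now 3)
Step 3: +4 fires, +3 burnt (F count now 4)
Step 4: +5 fires, +4 burnt (F count now 5)
Step 5: +6 fires, +5 burnt (F count now 6)
Step 6: +3 fires, +6 burnt (F count now 3)
Step 7: +0 fires, +3 burnt (F count now 0)
Fire out after step 7
Initially T: 27, now '.': 31
Total burnt (originally-T cells now '.'): 22

Answer: 22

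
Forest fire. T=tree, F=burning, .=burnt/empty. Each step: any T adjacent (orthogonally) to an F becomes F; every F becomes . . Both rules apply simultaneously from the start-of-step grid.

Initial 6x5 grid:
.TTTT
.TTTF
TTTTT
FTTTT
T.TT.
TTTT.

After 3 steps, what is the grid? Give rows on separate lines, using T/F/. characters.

Step 1: 6 trees catch fire, 2 burn out
  .TTTF
  .TTF.
  FTTTF
  .FTTT
  F.TT.
  TTTT.
Step 2: 7 trees catch fire, 6 burn out
  .TTF.
  .TF..
  .FTF.
  ..FTF
  ..TT.
  FTTT.
Step 3: 6 trees catch fire, 7 burn out
  .TF..
  .F...
  ..F..
  ...F.
  ..FT.
  .FTT.

.TF..
.F...
..F..
...F.
..FT.
.FTT.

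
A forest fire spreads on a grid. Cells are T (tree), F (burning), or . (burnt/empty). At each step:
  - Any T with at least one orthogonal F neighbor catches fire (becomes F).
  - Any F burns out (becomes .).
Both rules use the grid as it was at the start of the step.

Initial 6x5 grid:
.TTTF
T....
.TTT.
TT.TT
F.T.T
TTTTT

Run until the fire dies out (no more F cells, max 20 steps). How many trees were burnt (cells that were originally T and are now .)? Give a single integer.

Answer: 17

Derivation:
Step 1: +3 fires, +2 burnt (F count now 3)
Step 2: +3 fires, +3 burnt (F count now 3)
Step 3: +3 fires, +3 burnt (F count now 3)
Step 4: +3 fires, +3 burnt (F count now 3)
Step 5: +2 fires, +3 burnt (F count now 2)
Step 6: +2 fires, +2 burnt (F count now 2)
Step 7: +1 fires, +2 burnt (F count now 1)
Step 8: +0 fires, +1 burnt (F count now 0)
Fire out after step 8
Initially T: 18, now '.': 29
Total burnt (originally-T cells now '.'): 17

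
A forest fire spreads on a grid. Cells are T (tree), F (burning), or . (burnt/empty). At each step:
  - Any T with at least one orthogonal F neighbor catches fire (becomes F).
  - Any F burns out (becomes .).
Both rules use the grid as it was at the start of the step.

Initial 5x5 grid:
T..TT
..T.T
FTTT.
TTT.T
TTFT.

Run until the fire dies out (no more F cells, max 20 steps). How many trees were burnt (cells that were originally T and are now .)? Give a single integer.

Answer: 10

Derivation:
Step 1: +5 fires, +2 burnt (F count now 5)
Step 2: +3 fires, +5 burnt (F count now 3)
Step 3: +2 fires, +3 burnt (F count now 2)
Step 4: +0 fires, +2 burnt (F count now 0)
Fire out after step 4
Initially T: 15, now '.': 20
Total burnt (originally-T cells now '.'): 10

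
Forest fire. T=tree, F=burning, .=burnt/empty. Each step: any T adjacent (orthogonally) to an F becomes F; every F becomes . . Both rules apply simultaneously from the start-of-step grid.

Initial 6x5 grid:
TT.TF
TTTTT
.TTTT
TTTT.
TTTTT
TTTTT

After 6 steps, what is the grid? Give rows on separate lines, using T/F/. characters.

Step 1: 2 trees catch fire, 1 burn out
  TT.F.
  TTTTF
  .TTTT
  TTTT.
  TTTTT
  TTTTT
Step 2: 2 trees catch fire, 2 burn out
  TT...
  TTTF.
  .TTTF
  TTTT.
  TTTTT
  TTTTT
Step 3: 2 trees catch fire, 2 burn out
  TT...
  TTF..
  .TTF.
  TTTT.
  TTTTT
  TTTTT
Step 4: 3 trees catch fire, 2 burn out
  TT...
  TF...
  .TF..
  TTTF.
  TTTTT
  TTTTT
Step 5: 5 trees catch fire, 3 burn out
  TF...
  F....
  .F...
  TTF..
  TTTFT
  TTTTT
Step 6: 5 trees catch fire, 5 burn out
  F....
  .....
  .....
  TF...
  TTF.F
  TTTFT

F....
.....
.....
TF...
TTF.F
TTTFT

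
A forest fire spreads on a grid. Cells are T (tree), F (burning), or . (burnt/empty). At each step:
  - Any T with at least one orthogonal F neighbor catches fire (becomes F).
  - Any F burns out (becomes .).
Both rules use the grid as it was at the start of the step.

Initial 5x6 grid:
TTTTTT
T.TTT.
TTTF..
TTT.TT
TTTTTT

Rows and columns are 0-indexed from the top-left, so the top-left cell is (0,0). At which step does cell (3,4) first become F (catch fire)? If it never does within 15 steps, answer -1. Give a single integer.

Step 1: cell (3,4)='T' (+2 fires, +1 burnt)
Step 2: cell (3,4)='T' (+5 fires, +2 burnt)
Step 3: cell (3,4)='T' (+5 fires, +5 burnt)
Step 4: cell (3,4)='T' (+6 fires, +5 burnt)
Step 5: cell (3,4)='T' (+3 fires, +6 burnt)
Step 6: cell (3,4)='F' (+2 fires, +3 burnt)
  -> target ignites at step 6
Step 7: cell (3,4)='.' (+1 fires, +2 burnt)
Step 8: cell (3,4)='.' (+0 fires, +1 burnt)
  fire out at step 8

6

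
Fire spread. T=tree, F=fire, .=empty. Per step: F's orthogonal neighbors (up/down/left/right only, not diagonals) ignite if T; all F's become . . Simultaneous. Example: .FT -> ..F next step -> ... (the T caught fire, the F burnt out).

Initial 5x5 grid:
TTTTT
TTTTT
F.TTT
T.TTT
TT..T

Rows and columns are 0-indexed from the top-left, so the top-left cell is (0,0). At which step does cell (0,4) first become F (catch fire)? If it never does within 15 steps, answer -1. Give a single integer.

Step 1: cell (0,4)='T' (+2 fires, +1 burnt)
Step 2: cell (0,4)='T' (+3 fires, +2 burnt)
Step 3: cell (0,4)='T' (+3 fires, +3 burnt)
Step 4: cell (0,4)='T' (+3 fires, +3 burnt)
Step 5: cell (0,4)='T' (+4 fires, +3 burnt)
Step 6: cell (0,4)='F' (+3 fires, +4 burnt)
  -> target ignites at step 6
Step 7: cell (0,4)='.' (+1 fires, +3 burnt)
Step 8: cell (0,4)='.' (+1 fires, +1 burnt)
Step 9: cell (0,4)='.' (+0 fires, +1 burnt)
  fire out at step 9

6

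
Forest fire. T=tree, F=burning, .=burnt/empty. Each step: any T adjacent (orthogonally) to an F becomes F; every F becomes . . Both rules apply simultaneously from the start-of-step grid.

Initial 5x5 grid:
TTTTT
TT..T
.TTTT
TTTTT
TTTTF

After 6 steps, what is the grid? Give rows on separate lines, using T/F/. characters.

Step 1: 2 trees catch fire, 1 burn out
  TTTTT
  TT..T
  .TTTT
  TTTTF
  TTTF.
Step 2: 3 trees catch fire, 2 burn out
  TTTTT
  TT..T
  .TTTF
  TTTF.
  TTF..
Step 3: 4 trees catch fire, 3 burn out
  TTTTT
  TT..F
  .TTF.
  TTF..
  TF...
Step 4: 4 trees catch fire, 4 burn out
  TTTTF
  TT...
  .TF..
  TF...
  F....
Step 5: 3 trees catch fire, 4 burn out
  TTTF.
  TT...
  .F...
  F....
  .....
Step 6: 2 trees catch fire, 3 burn out
  TTF..
  TF...
  .....
  .....
  .....

TTF..
TF...
.....
.....
.....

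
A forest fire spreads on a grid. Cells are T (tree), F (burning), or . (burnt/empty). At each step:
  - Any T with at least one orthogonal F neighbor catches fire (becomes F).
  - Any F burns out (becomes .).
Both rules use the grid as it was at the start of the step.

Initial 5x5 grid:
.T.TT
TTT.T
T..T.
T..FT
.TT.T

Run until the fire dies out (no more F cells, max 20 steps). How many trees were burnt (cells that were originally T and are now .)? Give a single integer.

Step 1: +2 fires, +1 burnt (F count now 2)
Step 2: +1 fires, +2 burnt (F count now 1)
Step 3: +0 fires, +1 burnt (F count now 0)
Fire out after step 3
Initially T: 14, now '.': 14
Total burnt (originally-T cells now '.'): 3

Answer: 3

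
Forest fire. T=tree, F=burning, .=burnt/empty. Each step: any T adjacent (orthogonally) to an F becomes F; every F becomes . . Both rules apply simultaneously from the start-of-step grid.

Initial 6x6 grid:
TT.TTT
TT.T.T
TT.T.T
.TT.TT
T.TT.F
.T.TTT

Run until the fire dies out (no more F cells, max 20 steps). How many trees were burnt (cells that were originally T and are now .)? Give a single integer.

Step 1: +2 fires, +1 burnt (F count now 2)
Step 2: +3 fires, +2 burnt (F count now 3)
Step 3: +2 fires, +3 burnt (F count now 2)
Step 4: +2 fires, +2 burnt (F count now 2)
Step 5: +2 fires, +2 burnt (F count now 2)
Step 6: +2 fires, +2 burnt (F count now 2)
Step 7: +2 fires, +2 burnt (F count now 2)
Step 8: +2 fires, +2 burnt (F count now 2)
Step 9: +2 fires, +2 burnt (F count now 2)
Step 10: +2 fires, +2 burnt (F count now 2)
Step 11: +1 fires, +2 burnt (F count now 1)
Step 12: +0 fires, +1 burnt (F count now 0)
Fire out after step 12
Initially T: 24, now '.': 34
Total burnt (originally-T cells now '.'): 22

Answer: 22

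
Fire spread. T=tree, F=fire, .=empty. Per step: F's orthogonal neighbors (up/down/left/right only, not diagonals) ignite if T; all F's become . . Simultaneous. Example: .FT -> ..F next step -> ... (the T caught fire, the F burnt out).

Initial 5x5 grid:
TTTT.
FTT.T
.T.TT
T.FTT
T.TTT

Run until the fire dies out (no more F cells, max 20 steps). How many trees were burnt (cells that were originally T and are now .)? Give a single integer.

Answer: 15

Derivation:
Step 1: +4 fires, +2 burnt (F count now 4)
Step 2: +6 fires, +4 burnt (F count now 6)
Step 3: +3 fires, +6 burnt (F count now 3)
Step 4: +2 fires, +3 burnt (F count now 2)
Step 5: +0 fires, +2 burnt (F count now 0)
Fire out after step 5
Initially T: 17, now '.': 23
Total burnt (originally-T cells now '.'): 15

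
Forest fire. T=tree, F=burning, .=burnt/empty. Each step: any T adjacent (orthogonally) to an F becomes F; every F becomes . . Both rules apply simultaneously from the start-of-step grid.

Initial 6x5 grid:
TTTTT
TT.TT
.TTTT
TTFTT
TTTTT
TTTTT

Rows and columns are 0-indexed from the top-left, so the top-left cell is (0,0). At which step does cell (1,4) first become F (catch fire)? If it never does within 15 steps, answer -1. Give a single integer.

Step 1: cell (1,4)='T' (+4 fires, +1 burnt)
Step 2: cell (1,4)='T' (+7 fires, +4 burnt)
Step 3: cell (1,4)='T' (+7 fires, +7 burnt)
Step 4: cell (1,4)='F' (+6 fires, +7 burnt)
  -> target ignites at step 4
Step 5: cell (1,4)='.' (+3 fires, +6 burnt)
Step 6: cell (1,4)='.' (+0 fires, +3 burnt)
  fire out at step 6

4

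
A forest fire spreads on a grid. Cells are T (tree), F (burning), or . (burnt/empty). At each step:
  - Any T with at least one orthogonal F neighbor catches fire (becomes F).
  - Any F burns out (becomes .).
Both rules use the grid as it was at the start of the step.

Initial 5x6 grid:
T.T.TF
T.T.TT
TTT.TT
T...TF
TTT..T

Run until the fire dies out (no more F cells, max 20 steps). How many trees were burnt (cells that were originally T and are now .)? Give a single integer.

Step 1: +5 fires, +2 burnt (F count now 5)
Step 2: +2 fires, +5 burnt (F count now 2)
Step 3: +0 fires, +2 burnt (F count now 0)
Fire out after step 3
Initially T: 18, now '.': 19
Total burnt (originally-T cells now '.'): 7

Answer: 7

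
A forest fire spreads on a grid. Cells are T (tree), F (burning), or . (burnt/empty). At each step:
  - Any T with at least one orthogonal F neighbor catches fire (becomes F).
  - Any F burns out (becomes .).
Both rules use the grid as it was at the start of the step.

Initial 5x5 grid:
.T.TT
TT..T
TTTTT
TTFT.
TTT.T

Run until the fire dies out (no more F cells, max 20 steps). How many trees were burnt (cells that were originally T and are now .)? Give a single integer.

Answer: 17

Derivation:
Step 1: +4 fires, +1 burnt (F count now 4)
Step 2: +4 fires, +4 burnt (F count now 4)
Step 3: +4 fires, +4 burnt (F count now 4)
Step 4: +3 fires, +4 burnt (F count now 3)
Step 5: +1 fires, +3 burnt (F count now 1)
Step 6: +1 fires, +1 burnt (F count now 1)
Step 7: +0 fires, +1 burnt (F count now 0)
Fire out after step 7
Initially T: 18, now '.': 24
Total burnt (originally-T cells now '.'): 17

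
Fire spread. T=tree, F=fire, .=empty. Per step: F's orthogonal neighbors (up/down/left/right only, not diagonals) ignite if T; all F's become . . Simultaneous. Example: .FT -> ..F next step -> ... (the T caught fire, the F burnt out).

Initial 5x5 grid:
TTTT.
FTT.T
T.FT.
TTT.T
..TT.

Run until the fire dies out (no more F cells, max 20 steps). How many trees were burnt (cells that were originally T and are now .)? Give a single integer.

Answer: 13

Derivation:
Step 1: +6 fires, +2 burnt (F count now 6)
Step 2: +5 fires, +6 burnt (F count now 5)
Step 3: +2 fires, +5 burnt (F count now 2)
Step 4: +0 fires, +2 burnt (F count now 0)
Fire out after step 4
Initially T: 15, now '.': 23
Total burnt (originally-T cells now '.'): 13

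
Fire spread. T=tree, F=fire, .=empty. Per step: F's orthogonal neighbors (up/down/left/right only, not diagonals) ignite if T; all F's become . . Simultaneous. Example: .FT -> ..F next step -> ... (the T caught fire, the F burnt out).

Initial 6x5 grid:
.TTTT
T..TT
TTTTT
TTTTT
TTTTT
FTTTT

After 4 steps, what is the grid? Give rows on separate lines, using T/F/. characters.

Step 1: 2 trees catch fire, 1 burn out
  .TTTT
  T..TT
  TTTTT
  TTTTT
  FTTTT
  .FTTT
Step 2: 3 trees catch fire, 2 burn out
  .TTTT
  T..TT
  TTTTT
  FTTTT
  .FTTT
  ..FTT
Step 3: 4 trees catch fire, 3 burn out
  .TTTT
  T..TT
  FTTTT
  .FTTT
  ..FTT
  ...FT
Step 4: 5 trees catch fire, 4 burn out
  .TTTT
  F..TT
  .FTTT
  ..FTT
  ...FT
  ....F

.TTTT
F..TT
.FTTT
..FTT
...FT
....F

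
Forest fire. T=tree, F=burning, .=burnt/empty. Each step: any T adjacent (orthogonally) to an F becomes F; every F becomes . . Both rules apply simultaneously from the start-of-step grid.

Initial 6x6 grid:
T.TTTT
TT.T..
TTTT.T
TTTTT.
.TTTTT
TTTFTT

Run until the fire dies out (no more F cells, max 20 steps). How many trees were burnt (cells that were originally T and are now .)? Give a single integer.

Answer: 27

Derivation:
Step 1: +3 fires, +1 burnt (F count now 3)
Step 2: +5 fires, +3 burnt (F count now 5)
Step 3: +6 fires, +5 burnt (F count now 6)
Step 4: +3 fires, +6 burnt (F count now 3)
Step 5: +3 fires, +3 burnt (F count now 3)
Step 6: +4 fires, +3 burnt (F count now 4)
Step 7: +2 fires, +4 burnt (F count now 2)
Step 8: +1 fires, +2 burnt (F count now 1)
Step 9: +0 fires, +1 burnt (F count now 0)
Fire out after step 9
Initially T: 28, now '.': 35
Total burnt (originally-T cells now '.'): 27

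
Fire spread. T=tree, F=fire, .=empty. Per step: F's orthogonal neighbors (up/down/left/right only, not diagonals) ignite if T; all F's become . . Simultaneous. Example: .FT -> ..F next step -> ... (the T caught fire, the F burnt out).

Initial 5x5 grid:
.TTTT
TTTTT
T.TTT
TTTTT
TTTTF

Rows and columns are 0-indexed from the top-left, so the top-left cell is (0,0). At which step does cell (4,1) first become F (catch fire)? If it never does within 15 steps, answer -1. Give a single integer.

Step 1: cell (4,1)='T' (+2 fires, +1 burnt)
Step 2: cell (4,1)='T' (+3 fires, +2 burnt)
Step 3: cell (4,1)='F' (+4 fires, +3 burnt)
  -> target ignites at step 3
Step 4: cell (4,1)='.' (+5 fires, +4 burnt)
Step 5: cell (4,1)='.' (+3 fires, +5 burnt)
Step 6: cell (4,1)='.' (+3 fires, +3 burnt)
Step 7: cell (4,1)='.' (+2 fires, +3 burnt)
Step 8: cell (4,1)='.' (+0 fires, +2 burnt)
  fire out at step 8

3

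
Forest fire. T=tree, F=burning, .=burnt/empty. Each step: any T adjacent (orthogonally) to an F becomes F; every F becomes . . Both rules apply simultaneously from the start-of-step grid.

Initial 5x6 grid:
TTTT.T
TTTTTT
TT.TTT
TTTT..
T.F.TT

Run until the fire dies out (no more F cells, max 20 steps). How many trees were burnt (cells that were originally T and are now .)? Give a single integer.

Answer: 21

Derivation:
Step 1: +1 fires, +1 burnt (F count now 1)
Step 2: +2 fires, +1 burnt (F count now 2)
Step 3: +3 fires, +2 burnt (F count now 3)
Step 4: +5 fires, +3 burnt (F count now 5)
Step 5: +6 fires, +5 burnt (F count now 6)
Step 6: +3 fires, +6 burnt (F count now 3)
Step 7: +1 fires, +3 burnt (F count now 1)
Step 8: +0 fires, +1 burnt (F count now 0)
Fire out after step 8
Initially T: 23, now '.': 28
Total burnt (originally-T cells now '.'): 21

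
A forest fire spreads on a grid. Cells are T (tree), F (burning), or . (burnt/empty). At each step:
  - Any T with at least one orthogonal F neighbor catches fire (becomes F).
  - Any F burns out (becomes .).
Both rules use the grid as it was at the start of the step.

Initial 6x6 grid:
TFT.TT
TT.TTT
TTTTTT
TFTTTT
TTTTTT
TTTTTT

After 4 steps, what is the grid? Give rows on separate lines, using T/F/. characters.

Step 1: 7 trees catch fire, 2 burn out
  F.F.TT
  TF.TTT
  TFTTTT
  F.FTTT
  TFTTTT
  TTTTTT
Step 2: 7 trees catch fire, 7 burn out
  ....TT
  F..TTT
  F.FTTT
  ...FTT
  F.FTTT
  TFTTTT
Step 3: 5 trees catch fire, 7 burn out
  ....TT
  ...TTT
  ...FTT
  ....FT
  ...FTT
  F.FTTT
Step 4: 5 trees catch fire, 5 burn out
  ....TT
  ...FTT
  ....FT
  .....F
  ....FT
  ...FTT

....TT
...FTT
....FT
.....F
....FT
...FTT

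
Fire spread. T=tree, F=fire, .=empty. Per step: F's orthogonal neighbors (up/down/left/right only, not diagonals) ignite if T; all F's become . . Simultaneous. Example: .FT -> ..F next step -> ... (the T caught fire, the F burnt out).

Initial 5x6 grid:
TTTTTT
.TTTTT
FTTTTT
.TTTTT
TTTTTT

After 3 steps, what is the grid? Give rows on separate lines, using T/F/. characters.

Step 1: 1 trees catch fire, 1 burn out
  TTTTTT
  .TTTTT
  .FTTTT
  .TTTTT
  TTTTTT
Step 2: 3 trees catch fire, 1 burn out
  TTTTTT
  .FTTTT
  ..FTTT
  .FTTTT
  TTTTTT
Step 3: 5 trees catch fire, 3 burn out
  TFTTTT
  ..FTTT
  ...FTT
  ..FTTT
  TFTTTT

TFTTTT
..FTTT
...FTT
..FTTT
TFTTTT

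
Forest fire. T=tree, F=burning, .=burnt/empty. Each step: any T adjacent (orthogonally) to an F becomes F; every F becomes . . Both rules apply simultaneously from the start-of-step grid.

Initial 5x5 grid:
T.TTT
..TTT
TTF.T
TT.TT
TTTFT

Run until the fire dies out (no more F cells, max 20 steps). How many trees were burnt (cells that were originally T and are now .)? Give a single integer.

Answer: 17

Derivation:
Step 1: +5 fires, +2 burnt (F count now 5)
Step 2: +6 fires, +5 burnt (F count now 6)
Step 3: +5 fires, +6 burnt (F count now 5)
Step 4: +1 fires, +5 burnt (F count now 1)
Step 5: +0 fires, +1 burnt (F count now 0)
Fire out after step 5
Initially T: 18, now '.': 24
Total burnt (originally-T cells now '.'): 17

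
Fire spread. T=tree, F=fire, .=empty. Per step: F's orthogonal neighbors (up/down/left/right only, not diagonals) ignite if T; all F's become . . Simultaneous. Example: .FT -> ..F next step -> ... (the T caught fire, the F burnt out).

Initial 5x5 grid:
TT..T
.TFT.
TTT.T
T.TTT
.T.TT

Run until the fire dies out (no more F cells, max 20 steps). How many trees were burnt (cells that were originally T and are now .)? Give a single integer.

Answer: 14

Derivation:
Step 1: +3 fires, +1 burnt (F count now 3)
Step 2: +3 fires, +3 burnt (F count now 3)
Step 3: +3 fires, +3 burnt (F count now 3)
Step 4: +3 fires, +3 burnt (F count now 3)
Step 5: +2 fires, +3 burnt (F count now 2)
Step 6: +0 fires, +2 burnt (F count now 0)
Fire out after step 6
Initially T: 16, now '.': 23
Total burnt (originally-T cells now '.'): 14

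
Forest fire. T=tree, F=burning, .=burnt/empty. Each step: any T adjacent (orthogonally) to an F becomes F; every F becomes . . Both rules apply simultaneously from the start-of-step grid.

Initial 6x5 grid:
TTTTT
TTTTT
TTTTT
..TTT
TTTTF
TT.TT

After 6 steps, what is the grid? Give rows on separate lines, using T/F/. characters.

Step 1: 3 trees catch fire, 1 burn out
  TTTTT
  TTTTT
  TTTTT
  ..TTF
  TTTF.
  TT.TF
Step 2: 4 trees catch fire, 3 burn out
  TTTTT
  TTTTT
  TTTTF
  ..TF.
  TTF..
  TT.F.
Step 3: 4 trees catch fire, 4 burn out
  TTTTT
  TTTTF
  TTTF.
  ..F..
  TF...
  TT...
Step 4: 5 trees catch fire, 4 burn out
  TTTTF
  TTTF.
  TTF..
  .....
  F....
  TF...
Step 5: 4 trees catch fire, 5 burn out
  TTTF.
  TTF..
  TF...
  .....
  .....
  F....
Step 6: 3 trees catch fire, 4 burn out
  TTF..
  TF...
  F....
  .....
  .....
  .....

TTF..
TF...
F....
.....
.....
.....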